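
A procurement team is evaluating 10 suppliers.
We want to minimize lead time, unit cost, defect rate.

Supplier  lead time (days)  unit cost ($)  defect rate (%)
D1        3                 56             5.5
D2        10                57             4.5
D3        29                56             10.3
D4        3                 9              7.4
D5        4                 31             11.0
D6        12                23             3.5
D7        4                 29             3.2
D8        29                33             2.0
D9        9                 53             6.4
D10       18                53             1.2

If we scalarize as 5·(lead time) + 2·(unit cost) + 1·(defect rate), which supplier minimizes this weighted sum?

D4

D1: 5·3 + 2·56 + 1·5.5 = 132.5
D2: 5·10 + 2·57 + 1·4.5 = 168.5
D3: 5·29 + 2·56 + 1·10.3 = 267.3
D4: 5·3 + 2·9 + 1·7.4 = 40.4
D5: 5·4 + 2·31 + 1·11.0 = 93.0
D6: 5·12 + 2·23 + 1·3.5 = 109.5
D7: 5·4 + 2·29 + 1·3.2 = 81.2
D8: 5·29 + 2·33 + 1·2.0 = 213.0
D9: 5·9 + 2·53 + 1·6.4 = 157.4
D10: 5·18 + 2·53 + 1·1.2 = 197.2
Lowest: D4 at 40.4.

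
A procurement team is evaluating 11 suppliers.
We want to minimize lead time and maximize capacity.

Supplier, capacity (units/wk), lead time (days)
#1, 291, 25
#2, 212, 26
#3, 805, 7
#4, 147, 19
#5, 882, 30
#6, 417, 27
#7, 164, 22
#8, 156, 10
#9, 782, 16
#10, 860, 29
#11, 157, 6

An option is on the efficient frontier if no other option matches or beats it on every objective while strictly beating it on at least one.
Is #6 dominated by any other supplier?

#3 vs #6: capacity 805≥417, lead time 7≤27 — #3 is at least as good on every objective and strictly better on at least one, so #3 dominates #6.

Yes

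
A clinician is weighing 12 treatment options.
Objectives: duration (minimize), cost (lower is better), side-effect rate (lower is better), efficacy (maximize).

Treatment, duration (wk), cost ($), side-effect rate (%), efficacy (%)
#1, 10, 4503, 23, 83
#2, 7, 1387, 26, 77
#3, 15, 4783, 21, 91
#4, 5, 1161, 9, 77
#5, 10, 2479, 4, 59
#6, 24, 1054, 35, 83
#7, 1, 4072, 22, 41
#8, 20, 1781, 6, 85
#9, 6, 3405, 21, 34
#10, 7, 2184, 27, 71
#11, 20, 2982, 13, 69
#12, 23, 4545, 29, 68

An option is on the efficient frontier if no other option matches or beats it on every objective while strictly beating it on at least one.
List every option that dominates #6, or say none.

#1: worse on cost (4503 vs 1054).
#2: worse on cost (1387 vs 1054).
#3: worse on cost (4783 vs 1054).
#4: worse on cost (1161 vs 1054).
#5: worse on cost (2479 vs 1054).
#7: worse on cost (4072 vs 1054).
#8: worse on cost (1781 vs 1054).
#9: worse on cost (3405 vs 1054).
#10: worse on cost (2184 vs 1054).
#11: worse on cost (2982 vs 1054).
#12: worse on cost (4545 vs 1054).
No option dominates #6.

none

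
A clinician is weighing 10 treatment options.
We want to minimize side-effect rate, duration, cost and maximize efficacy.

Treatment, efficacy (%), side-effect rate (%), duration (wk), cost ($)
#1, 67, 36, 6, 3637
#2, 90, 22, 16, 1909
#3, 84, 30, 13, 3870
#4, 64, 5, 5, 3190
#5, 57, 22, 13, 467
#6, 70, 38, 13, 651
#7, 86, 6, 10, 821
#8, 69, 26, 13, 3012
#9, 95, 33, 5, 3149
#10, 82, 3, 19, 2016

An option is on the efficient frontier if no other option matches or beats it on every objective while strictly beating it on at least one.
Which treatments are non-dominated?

#2, #4, #5, #6, #7, #9, #10

#1: dominated by #9 (efficacy 95≥67, side-effect rate 33≤36, duration 5≤6, cost 3149≤3637).
#2: not dominated.
#3: dominated by #7 (efficacy 86≥84, side-effect rate 6≤30, duration 10≤13, cost 821≤3870).
#4: not dominated.
#5: not dominated (best cost).
#6: not dominated.
#7: not dominated.
#8: dominated by #7 (efficacy 86≥69, side-effect rate 6≤26, duration 10≤13, cost 821≤3012).
#9: not dominated (best efficacy).
#10: not dominated (best side-effect rate).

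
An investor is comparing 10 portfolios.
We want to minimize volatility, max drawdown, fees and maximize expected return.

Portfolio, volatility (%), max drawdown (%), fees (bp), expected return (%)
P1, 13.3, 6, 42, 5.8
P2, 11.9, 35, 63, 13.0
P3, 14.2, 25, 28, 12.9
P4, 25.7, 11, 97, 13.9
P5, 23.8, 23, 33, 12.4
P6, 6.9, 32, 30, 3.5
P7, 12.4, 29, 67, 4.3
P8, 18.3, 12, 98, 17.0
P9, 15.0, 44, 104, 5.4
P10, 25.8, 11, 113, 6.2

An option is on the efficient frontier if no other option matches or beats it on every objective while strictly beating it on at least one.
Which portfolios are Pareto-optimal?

P1, P2, P3, P4, P5, P6, P7, P8

P1: not dominated (best max drawdown).
P2: not dominated.
P3: not dominated (best fees).
P4: not dominated.
P5: not dominated.
P6: not dominated (best volatility).
P7: not dominated.
P8: not dominated (best expected return).
P9: dominated by P1 (volatility 13.3≤15.0, max drawdown 6≤44, fees 42≤104, expected return 5.8≥5.4).
P10: dominated by P4 (volatility 25.7≤25.8, max drawdown 11≤11, fees 97≤113, expected return 13.9≥6.2).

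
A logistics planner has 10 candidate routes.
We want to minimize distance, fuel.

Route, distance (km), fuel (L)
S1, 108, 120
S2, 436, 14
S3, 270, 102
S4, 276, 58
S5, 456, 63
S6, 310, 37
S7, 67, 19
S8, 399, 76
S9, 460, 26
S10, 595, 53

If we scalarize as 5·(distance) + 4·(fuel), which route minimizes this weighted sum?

S1: 5·108 + 4·120 = 1020
S2: 5·436 + 4·14 = 2236
S3: 5·270 + 4·102 = 1758
S4: 5·276 + 4·58 = 1612
S5: 5·456 + 4·63 = 2532
S6: 5·310 + 4·37 = 1698
S7: 5·67 + 4·19 = 411
S8: 5·399 + 4·76 = 2299
S9: 5·460 + 4·26 = 2404
S10: 5·595 + 4·53 = 3187
Lowest: S7 at 411.

S7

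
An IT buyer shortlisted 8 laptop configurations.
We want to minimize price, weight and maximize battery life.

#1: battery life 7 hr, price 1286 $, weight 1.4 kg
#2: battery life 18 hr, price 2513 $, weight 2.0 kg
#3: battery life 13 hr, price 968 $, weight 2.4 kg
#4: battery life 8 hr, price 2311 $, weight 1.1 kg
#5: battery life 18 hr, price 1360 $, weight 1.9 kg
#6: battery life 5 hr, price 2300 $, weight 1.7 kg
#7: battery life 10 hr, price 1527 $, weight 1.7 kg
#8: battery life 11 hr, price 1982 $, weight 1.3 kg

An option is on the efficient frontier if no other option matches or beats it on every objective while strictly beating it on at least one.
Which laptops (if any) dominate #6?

#1: battery life 7≥5, price 1286≤2300, weight 1.4≤1.7 — dominates #6.
#7: battery life 10≥5, price 1527≤2300, weight 1.7≤1.7 — dominates #6.
#8: battery life 11≥5, price 1982≤2300, weight 1.3≤1.7 — dominates #6.
Others (#2, #3, #4, #5) are each worse than #6 on at least one objective.

#1, #7, #8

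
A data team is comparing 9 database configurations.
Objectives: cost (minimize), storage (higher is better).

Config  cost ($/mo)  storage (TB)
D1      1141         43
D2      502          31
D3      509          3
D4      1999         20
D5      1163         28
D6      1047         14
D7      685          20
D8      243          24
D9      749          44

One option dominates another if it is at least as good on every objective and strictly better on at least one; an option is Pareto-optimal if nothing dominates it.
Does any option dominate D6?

Yes

D2 vs D6: cost 502≤1047, storage 31≥14 — D2 is at least as good on every objective and strictly better on at least one, so D2 dominates D6.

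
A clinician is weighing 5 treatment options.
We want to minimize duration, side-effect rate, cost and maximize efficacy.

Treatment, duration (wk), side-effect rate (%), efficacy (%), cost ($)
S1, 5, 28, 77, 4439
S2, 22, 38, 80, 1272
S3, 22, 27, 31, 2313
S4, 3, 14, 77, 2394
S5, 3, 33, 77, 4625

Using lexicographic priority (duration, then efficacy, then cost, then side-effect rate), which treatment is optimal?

S4

First minimize duration: best is 3, kept {S4, S5}.
Then maximize efficacy: best is 77, kept {S4, S5}.
Then minimize cost: best is 2394, kept {S4}.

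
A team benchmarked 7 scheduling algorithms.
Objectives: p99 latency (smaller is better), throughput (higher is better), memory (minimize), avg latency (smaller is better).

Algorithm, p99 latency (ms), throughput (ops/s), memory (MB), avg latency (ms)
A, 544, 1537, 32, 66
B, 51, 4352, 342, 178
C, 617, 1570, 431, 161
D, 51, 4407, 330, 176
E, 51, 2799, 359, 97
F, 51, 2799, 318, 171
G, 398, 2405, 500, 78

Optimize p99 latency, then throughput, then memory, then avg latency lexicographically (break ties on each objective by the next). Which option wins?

D

First minimize p99 latency: best is 51, kept {B, D, E, F}.
Then maximize throughput: best is 4407, kept {D}.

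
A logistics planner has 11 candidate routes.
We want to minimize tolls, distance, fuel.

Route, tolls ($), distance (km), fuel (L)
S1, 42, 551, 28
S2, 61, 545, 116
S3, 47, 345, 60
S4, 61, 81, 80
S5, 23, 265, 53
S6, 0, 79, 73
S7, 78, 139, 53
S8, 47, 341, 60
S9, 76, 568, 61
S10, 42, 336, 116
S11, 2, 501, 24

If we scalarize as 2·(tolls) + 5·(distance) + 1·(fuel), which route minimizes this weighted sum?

S6

S1: 2·42 + 5·551 + 1·28 = 2867
S2: 2·61 + 5·545 + 1·116 = 2963
S3: 2·47 + 5·345 + 1·60 = 1879
S4: 2·61 + 5·81 + 1·80 = 607
S5: 2·23 + 5·265 + 1·53 = 1424
S6: 2·0 + 5·79 + 1·73 = 468
S7: 2·78 + 5·139 + 1·53 = 904
S8: 2·47 + 5·341 + 1·60 = 1859
S9: 2·76 + 5·568 + 1·61 = 3053
S10: 2·42 + 5·336 + 1·116 = 1880
S11: 2·2 + 5·501 + 1·24 = 2533
Lowest: S6 at 468.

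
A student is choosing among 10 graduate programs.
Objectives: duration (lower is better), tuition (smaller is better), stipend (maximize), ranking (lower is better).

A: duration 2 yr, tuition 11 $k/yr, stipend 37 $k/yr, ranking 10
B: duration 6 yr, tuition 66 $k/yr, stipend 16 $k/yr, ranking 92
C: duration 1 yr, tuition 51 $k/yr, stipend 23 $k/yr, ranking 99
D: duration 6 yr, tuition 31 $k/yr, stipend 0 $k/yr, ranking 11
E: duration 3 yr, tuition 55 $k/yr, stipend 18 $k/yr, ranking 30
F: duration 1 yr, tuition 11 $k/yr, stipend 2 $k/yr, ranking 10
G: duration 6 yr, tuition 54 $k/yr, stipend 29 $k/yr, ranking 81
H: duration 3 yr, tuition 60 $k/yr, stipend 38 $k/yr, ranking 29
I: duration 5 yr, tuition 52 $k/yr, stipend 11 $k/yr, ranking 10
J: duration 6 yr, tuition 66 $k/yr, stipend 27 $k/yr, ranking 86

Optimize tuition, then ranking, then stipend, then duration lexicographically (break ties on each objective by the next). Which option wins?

First minimize tuition: best is 11, kept {A, F}.
Then minimize ranking: best is 10, kept {A, F}.
Then maximize stipend: best is 37, kept {A}.

A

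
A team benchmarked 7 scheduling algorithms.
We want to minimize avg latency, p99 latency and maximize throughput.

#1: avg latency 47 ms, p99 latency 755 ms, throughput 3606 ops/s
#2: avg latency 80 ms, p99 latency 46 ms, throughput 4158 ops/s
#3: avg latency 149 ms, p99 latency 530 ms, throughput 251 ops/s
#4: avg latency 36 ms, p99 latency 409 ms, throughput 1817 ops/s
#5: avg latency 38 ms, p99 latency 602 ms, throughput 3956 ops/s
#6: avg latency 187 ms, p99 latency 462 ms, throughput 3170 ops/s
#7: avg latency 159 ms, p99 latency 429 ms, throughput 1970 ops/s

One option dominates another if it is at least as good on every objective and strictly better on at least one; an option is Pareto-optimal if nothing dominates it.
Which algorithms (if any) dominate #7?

#2

#2: avg latency 80≤159, p99 latency 46≤429, throughput 4158≥1970 — dominates #7.
Others (#1, #3, #4, #5, #6) are each worse than #7 on at least one objective.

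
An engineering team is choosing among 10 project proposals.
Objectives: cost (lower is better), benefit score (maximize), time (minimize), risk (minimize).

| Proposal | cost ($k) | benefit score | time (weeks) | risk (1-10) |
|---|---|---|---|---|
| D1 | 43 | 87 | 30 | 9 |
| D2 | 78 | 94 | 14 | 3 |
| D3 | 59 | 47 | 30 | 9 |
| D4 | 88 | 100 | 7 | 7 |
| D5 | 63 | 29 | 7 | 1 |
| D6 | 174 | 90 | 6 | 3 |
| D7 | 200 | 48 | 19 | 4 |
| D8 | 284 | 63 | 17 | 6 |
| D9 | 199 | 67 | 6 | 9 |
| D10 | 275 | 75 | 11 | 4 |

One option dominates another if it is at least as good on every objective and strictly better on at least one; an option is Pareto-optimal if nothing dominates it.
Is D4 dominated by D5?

No

D5 vs D4: D5 is worse on benefit score (29 vs 100), so it does not dominate D4.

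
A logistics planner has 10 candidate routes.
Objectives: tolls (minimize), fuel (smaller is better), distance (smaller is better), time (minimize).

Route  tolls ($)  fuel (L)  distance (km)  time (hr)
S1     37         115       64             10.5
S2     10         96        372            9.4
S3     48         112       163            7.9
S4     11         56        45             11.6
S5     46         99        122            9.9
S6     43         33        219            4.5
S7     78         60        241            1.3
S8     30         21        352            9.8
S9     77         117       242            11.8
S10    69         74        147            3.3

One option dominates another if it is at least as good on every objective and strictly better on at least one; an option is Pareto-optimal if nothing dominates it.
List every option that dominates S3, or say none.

S1: worse on fuel (115 vs 112).
S2: worse on distance (372 vs 163).
S4: worse on time (11.6 vs 7.9).
S5: worse on time (9.9 vs 7.9).
S6: worse on distance (219 vs 163).
S7: worse on tolls (78 vs 48).
S8: worse on distance (352 vs 163).
S9: worse on tolls (77 vs 48).
S10: worse on tolls (69 vs 48).
No option dominates S3.

none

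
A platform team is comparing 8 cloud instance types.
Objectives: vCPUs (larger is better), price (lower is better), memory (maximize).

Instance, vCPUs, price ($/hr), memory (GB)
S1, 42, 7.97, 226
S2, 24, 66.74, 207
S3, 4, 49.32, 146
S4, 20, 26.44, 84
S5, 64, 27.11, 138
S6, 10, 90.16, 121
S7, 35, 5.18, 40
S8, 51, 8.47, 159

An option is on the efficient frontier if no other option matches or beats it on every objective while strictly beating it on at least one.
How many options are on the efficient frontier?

4

S1: not dominated (best memory).
S2: dominated by S1 (vCPUs 42≥24, price 7.97≤66.74, memory 226≥207).
S3: dominated by S1 (vCPUs 42≥4, price 7.97≤49.32, memory 226≥146).
S4: dominated by S1 (vCPUs 42≥20, price 7.97≤26.44, memory 226≥84).
S5: not dominated (best vCPUs).
S6: dominated by S1 (vCPUs 42≥10, price 7.97≤90.16, memory 226≥121).
S7: not dominated (best price).
S8: not dominated.
Pareto-optimal: S1, S5, S7, S8 → 4.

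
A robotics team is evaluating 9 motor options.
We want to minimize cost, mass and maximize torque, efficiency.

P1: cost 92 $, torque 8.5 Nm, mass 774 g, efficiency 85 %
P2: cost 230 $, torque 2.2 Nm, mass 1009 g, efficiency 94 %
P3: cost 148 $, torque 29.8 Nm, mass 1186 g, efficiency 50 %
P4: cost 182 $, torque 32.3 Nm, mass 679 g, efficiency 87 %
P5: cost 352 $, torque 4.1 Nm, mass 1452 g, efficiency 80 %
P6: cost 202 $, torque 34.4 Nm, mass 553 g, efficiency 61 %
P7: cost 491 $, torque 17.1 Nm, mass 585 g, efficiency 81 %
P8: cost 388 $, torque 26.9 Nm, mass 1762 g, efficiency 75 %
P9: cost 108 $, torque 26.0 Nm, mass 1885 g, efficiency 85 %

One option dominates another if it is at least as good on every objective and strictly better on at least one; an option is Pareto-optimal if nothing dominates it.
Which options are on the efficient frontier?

P1: not dominated (best cost).
P2: not dominated (best efficiency).
P3: not dominated.
P4: not dominated.
P5: dominated by P1 (cost 92≤352, torque 8.5≥4.1, mass 774≤1452, efficiency 85≥80).
P6: not dominated (best torque).
P7: not dominated.
P8: dominated by P4 (cost 182≤388, torque 32.3≥26.9, mass 679≤1762, efficiency 87≥75).
P9: not dominated.

P1, P2, P3, P4, P6, P7, P9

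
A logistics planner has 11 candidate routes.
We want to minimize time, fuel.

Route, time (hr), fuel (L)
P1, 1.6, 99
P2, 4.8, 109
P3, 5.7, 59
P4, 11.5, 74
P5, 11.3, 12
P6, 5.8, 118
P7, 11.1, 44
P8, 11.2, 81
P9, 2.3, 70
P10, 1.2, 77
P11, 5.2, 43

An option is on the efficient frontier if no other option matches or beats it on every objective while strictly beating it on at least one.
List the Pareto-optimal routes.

P1: dominated by P10 (time 1.2≤1.6, fuel 77≤99).
P2: dominated by P1 (time 1.6≤4.8, fuel 99≤109).
P3: dominated by P11 (time 5.2≤5.7, fuel 43≤59).
P4: dominated by P3 (time 5.7≤11.5, fuel 59≤74).
P5: not dominated (best fuel).
P6: dominated by P1 (time 1.6≤5.8, fuel 99≤118).
P7: dominated by P11 (time 5.2≤11.1, fuel 43≤44).
P8: dominated by P3 (time 5.7≤11.2, fuel 59≤81).
P9: not dominated.
P10: not dominated (best time).
P11: not dominated.

P5, P9, P10, P11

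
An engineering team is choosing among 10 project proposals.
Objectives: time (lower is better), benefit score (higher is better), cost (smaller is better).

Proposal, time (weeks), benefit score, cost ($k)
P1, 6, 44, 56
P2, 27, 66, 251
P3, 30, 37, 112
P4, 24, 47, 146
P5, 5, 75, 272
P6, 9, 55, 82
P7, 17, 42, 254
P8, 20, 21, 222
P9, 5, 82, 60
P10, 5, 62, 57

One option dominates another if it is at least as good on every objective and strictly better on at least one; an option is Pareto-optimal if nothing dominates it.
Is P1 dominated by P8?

No

P8 vs P1: P8 is worse on time (20 vs 6), so it does not dominate P1.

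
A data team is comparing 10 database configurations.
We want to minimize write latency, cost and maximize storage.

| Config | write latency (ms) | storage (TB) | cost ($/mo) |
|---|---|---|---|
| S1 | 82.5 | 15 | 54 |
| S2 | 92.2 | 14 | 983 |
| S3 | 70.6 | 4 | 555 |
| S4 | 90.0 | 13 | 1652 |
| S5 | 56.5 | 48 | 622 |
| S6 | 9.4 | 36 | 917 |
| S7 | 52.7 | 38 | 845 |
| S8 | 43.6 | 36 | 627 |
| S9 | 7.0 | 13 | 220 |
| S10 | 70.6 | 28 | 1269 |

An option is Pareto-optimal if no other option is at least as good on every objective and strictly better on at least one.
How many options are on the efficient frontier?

6

S1: not dominated (best cost).
S2: dominated by S1 (write latency 82.5≤92.2, storage 15≥14, cost 54≤983).
S3: dominated by S9 (write latency 7.0≤70.6, storage 13≥4, cost 220≤555).
S4: dominated by S1 (write latency 82.5≤90.0, storage 15≥13, cost 54≤1652).
S5: not dominated (best storage).
S6: not dominated.
S7: not dominated.
S8: not dominated.
S9: not dominated (best write latency).
S10: dominated by S5 (write latency 56.5≤70.6, storage 48≥28, cost 622≤1269).
Pareto-optimal: S1, S5, S6, S7, S8, S9 → 6.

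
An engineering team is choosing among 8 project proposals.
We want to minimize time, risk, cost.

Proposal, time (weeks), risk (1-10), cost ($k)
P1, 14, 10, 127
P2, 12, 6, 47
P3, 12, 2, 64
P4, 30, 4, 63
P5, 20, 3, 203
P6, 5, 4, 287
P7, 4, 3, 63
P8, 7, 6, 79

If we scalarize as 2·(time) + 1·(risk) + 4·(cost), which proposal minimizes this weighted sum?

P2

P1: 2·14 + 1·10 + 4·127 = 546
P2: 2·12 + 1·6 + 4·47 = 218
P3: 2·12 + 1·2 + 4·64 = 282
P4: 2·30 + 1·4 + 4·63 = 316
P5: 2·20 + 1·3 + 4·203 = 855
P6: 2·5 + 1·4 + 4·287 = 1162
P7: 2·4 + 1·3 + 4·63 = 263
P8: 2·7 + 1·6 + 4·79 = 336
Lowest: P2 at 218.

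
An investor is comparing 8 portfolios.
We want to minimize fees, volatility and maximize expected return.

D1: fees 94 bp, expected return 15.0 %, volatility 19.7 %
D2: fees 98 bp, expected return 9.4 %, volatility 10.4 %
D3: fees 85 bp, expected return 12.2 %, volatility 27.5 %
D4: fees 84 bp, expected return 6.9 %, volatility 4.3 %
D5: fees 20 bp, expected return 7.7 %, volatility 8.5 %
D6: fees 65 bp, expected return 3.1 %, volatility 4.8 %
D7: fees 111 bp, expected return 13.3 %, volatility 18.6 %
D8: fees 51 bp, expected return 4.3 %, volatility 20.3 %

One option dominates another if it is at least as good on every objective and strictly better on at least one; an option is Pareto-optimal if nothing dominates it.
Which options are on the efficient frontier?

D1: not dominated (best expected return).
D2: not dominated.
D3: not dominated.
D4: not dominated (best volatility).
D5: not dominated (best fees).
D6: not dominated.
D7: not dominated.
D8: dominated by D5 (fees 20≤51, expected return 7.7≥4.3, volatility 8.5≤20.3).

D1, D2, D3, D4, D5, D6, D7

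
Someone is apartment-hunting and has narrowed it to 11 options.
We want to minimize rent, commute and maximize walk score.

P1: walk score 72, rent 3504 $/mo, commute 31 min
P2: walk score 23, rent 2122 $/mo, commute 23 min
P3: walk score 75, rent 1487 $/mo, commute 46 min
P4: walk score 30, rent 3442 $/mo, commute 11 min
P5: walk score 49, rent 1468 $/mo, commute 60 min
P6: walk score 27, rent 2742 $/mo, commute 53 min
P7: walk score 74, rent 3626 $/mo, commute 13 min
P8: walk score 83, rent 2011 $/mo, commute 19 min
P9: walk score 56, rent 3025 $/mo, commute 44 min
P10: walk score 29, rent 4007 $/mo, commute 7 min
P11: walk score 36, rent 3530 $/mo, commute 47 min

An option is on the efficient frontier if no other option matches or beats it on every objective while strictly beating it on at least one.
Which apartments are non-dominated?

P1: dominated by P8 (walk score 83≥72, rent 2011≤3504, commute 19≤31).
P2: dominated by P8 (walk score 83≥23, rent 2011≤2122, commute 19≤23).
P3: not dominated.
P4: not dominated.
P5: not dominated (best rent).
P6: dominated by P3 (walk score 75≥27, rent 1487≤2742, commute 46≤53).
P7: not dominated.
P8: not dominated (best walk score).
P9: dominated by P8 (walk score 83≥56, rent 2011≤3025, commute 19≤44).
P10: not dominated (best commute).
P11: dominated by P1 (walk score 72≥36, rent 3504≤3530, commute 31≤47).

P3, P4, P5, P7, P8, P10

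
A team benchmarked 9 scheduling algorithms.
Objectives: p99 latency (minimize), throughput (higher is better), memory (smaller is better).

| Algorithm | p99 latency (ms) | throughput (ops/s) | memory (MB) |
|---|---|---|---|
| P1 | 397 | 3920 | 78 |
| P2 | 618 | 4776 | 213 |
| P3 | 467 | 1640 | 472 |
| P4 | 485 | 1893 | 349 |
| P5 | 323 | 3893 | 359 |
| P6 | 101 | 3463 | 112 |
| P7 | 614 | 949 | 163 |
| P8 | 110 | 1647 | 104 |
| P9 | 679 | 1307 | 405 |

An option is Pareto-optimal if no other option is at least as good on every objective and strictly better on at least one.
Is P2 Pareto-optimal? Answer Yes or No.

Yes

P1: worse on throughput (3920 vs 4776).
P3: worse on throughput (1640 vs 4776).
P4: worse on throughput (1893 vs 4776).
P5: worse on throughput (3893 vs 4776).
P6: worse on throughput (3463 vs 4776).
P7: worse on throughput (949 vs 4776).
P8: worse on throughput (1647 vs 4776).
P9: worse on p99 latency (679 vs 618).
No option is at least as good as P2 on every objective and strictly better on one.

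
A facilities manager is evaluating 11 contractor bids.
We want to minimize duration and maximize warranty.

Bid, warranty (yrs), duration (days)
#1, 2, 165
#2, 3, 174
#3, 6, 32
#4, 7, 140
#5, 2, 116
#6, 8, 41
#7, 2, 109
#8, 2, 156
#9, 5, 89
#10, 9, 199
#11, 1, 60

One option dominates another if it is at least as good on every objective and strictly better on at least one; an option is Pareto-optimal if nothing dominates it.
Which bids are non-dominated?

#3, #6, #10

#1: dominated by #3 (warranty 6≥2, duration 32≤165).
#2: dominated by #3 (warranty 6≥3, duration 32≤174).
#3: not dominated (best duration).
#4: dominated by #6 (warranty 8≥7, duration 41≤140).
#5: dominated by #3 (warranty 6≥2, duration 32≤116).
#6: not dominated.
#7: dominated by #3 (warranty 6≥2, duration 32≤109).
#8: dominated by #3 (warranty 6≥2, duration 32≤156).
#9: dominated by #3 (warranty 6≥5, duration 32≤89).
#10: not dominated (best warranty).
#11: dominated by #3 (warranty 6≥1, duration 32≤60).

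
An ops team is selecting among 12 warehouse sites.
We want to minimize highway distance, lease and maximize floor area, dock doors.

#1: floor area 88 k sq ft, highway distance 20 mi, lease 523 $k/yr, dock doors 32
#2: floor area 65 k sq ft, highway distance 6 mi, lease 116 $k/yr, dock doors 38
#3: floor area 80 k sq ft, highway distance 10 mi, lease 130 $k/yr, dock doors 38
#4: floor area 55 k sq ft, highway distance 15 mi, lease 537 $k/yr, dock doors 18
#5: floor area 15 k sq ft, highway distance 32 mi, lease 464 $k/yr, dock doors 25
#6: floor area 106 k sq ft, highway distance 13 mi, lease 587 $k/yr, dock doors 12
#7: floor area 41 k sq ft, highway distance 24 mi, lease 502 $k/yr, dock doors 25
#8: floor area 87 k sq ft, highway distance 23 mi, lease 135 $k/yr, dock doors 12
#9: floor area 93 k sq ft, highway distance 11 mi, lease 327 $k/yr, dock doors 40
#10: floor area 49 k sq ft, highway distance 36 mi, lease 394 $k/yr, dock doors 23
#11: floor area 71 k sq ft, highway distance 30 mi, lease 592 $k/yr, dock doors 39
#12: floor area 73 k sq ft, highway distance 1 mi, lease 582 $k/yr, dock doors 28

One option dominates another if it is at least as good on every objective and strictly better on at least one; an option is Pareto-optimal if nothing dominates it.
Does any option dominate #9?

No

#1: worse on floor area (88 vs 93).
#2: worse on floor area (65 vs 93).
#3: worse on floor area (80 vs 93).
#4: worse on floor area (55 vs 93).
#5: worse on floor area (15 vs 93).
#6: worse on highway distance (13 vs 11).
#7: worse on floor area (41 vs 93).
#8: worse on floor area (87 vs 93).
#10: worse on floor area (49 vs 93).
#11: worse on floor area (71 vs 93).
#12: worse on floor area (73 vs 93).
No option is at least as good as #9 on every objective and strictly better on one.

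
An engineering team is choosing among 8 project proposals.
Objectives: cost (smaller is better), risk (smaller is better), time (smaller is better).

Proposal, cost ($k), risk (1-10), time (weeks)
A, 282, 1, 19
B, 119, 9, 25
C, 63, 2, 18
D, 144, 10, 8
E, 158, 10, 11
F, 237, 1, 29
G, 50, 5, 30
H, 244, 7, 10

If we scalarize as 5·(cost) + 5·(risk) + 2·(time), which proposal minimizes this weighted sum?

G

A: 5·282 + 5·1 + 2·19 = 1453
B: 5·119 + 5·9 + 2·25 = 690
C: 5·63 + 5·2 + 2·18 = 361
D: 5·144 + 5·10 + 2·8 = 786
E: 5·158 + 5·10 + 2·11 = 862
F: 5·237 + 5·1 + 2·29 = 1248
G: 5·50 + 5·5 + 2·30 = 335
H: 5·244 + 5·7 + 2·10 = 1275
Lowest: G at 335.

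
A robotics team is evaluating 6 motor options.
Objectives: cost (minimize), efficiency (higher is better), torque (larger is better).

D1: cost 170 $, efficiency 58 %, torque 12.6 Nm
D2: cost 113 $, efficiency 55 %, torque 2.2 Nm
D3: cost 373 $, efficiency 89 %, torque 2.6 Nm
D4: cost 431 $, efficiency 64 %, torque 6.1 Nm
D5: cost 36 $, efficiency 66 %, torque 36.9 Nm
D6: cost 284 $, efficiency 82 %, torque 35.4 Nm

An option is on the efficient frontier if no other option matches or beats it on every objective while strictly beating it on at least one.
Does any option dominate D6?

D1: worse on efficiency (58 vs 82).
D2: worse on efficiency (55 vs 82).
D3: worse on cost (373 vs 284).
D4: worse on cost (431 vs 284).
D5: worse on efficiency (66 vs 82).
No option is at least as good as D6 on every objective and strictly better on one.

No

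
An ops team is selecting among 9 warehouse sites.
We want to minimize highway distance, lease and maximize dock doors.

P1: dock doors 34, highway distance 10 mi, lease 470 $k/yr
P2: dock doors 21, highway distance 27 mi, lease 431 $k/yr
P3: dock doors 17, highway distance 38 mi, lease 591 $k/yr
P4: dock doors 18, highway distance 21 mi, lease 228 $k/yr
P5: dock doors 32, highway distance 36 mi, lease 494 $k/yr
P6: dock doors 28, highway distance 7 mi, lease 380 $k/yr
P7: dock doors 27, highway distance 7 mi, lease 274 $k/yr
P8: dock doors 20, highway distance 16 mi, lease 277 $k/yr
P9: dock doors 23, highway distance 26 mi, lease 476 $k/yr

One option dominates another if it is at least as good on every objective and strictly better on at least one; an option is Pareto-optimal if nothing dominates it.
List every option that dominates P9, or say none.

P1: dock doors 34≥23, highway distance 10≤26, lease 470≤476 — dominates P9.
P6: dock doors 28≥23, highway distance 7≤26, lease 380≤476 — dominates P9.
P7: dock doors 27≥23, highway distance 7≤26, lease 274≤476 — dominates P9.
Others (P2, P3, P4, P5, P8) are each worse than P9 on at least one objective.

P1, P6, P7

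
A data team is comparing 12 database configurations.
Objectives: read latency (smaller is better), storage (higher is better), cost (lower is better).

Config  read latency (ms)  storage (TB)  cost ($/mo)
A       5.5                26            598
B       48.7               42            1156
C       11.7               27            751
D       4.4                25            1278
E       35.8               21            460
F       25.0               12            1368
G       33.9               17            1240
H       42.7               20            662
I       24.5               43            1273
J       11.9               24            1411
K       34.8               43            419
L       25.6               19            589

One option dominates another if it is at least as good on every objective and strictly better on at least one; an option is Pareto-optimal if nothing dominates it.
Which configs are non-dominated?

A: not dominated.
B: dominated by K (read latency 34.8≤48.7, storage 43≥42, cost 419≤1156).
C: not dominated.
D: not dominated (best read latency).
E: dominated by K (read latency 34.8≤35.8, storage 43≥21, cost 419≤460).
F: dominated by A (read latency 5.5≤25.0, storage 26≥12, cost 598≤1368).
G: dominated by A (read latency 5.5≤33.9, storage 26≥17, cost 598≤1240).
H: dominated by A (read latency 5.5≤42.7, storage 26≥20, cost 598≤662).
I: not dominated.
J: dominated by A (read latency 5.5≤11.9, storage 26≥24, cost 598≤1411).
K: not dominated (best cost).
L: not dominated.

A, C, D, I, K, L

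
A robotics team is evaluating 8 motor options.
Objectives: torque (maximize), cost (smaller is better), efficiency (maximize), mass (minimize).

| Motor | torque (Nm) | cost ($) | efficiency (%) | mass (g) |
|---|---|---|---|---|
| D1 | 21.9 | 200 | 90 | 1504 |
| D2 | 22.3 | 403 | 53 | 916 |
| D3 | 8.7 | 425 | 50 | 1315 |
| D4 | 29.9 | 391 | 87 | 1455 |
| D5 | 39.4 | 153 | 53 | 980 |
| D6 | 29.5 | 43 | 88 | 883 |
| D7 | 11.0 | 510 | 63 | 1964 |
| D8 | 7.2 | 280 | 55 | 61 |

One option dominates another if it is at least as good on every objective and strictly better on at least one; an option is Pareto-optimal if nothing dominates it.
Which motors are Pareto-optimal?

D1: not dominated (best efficiency).
D2: dominated by D6 (torque 29.5≥22.3, cost 43≤403, efficiency 88≥53, mass 883≤916).
D3: dominated by D2 (torque 22.3≥8.7, cost 403≤425, efficiency 53≥50, mass 916≤1315).
D4: not dominated.
D5: not dominated (best torque).
D6: not dominated (best cost).
D7: dominated by D1 (torque 21.9≥11.0, cost 200≤510, efficiency 90≥63, mass 1504≤1964).
D8: not dominated (best mass).

D1, D4, D5, D6, D8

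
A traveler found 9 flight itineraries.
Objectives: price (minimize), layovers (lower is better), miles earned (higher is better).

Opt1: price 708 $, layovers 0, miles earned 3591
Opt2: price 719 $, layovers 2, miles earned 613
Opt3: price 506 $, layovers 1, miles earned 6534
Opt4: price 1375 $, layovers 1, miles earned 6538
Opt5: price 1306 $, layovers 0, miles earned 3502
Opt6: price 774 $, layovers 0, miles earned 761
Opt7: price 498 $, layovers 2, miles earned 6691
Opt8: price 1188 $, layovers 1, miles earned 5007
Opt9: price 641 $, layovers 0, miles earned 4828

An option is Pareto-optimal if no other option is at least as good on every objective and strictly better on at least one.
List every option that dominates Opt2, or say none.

Opt1: price 708≤719, layovers 0≤2, miles earned 3591≥613 — dominates Opt2.
Opt3: price 506≤719, layovers 1≤2, miles earned 6534≥613 — dominates Opt2.
Opt7: price 498≤719, layovers 2≤2, miles earned 6691≥613 — dominates Opt2.
Opt9: price 641≤719, layovers 0≤2, miles earned 4828≥613 — dominates Opt2.
Others (Opt4, Opt5, Opt6, Opt8) are each worse than Opt2 on at least one objective.

Opt1, Opt3, Opt7, Opt9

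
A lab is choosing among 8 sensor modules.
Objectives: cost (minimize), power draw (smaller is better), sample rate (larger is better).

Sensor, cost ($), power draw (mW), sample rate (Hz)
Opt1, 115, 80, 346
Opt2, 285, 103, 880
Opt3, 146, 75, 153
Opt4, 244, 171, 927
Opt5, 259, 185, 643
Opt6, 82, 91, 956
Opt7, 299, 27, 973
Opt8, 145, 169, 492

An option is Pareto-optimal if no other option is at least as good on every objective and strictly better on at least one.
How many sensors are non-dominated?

4

Opt1: not dominated.
Opt2: dominated by Opt6 (cost 82≤285, power draw 91≤103, sample rate 956≥880).
Opt3: not dominated.
Opt4: dominated by Opt6 (cost 82≤244, power draw 91≤171, sample rate 956≥927).
Opt5: dominated by Opt4 (cost 244≤259, power draw 171≤185, sample rate 927≥643).
Opt6: not dominated (best cost).
Opt7: not dominated (best power draw).
Opt8: dominated by Opt6 (cost 82≤145, power draw 91≤169, sample rate 956≥492).
Pareto-optimal: Opt1, Opt3, Opt6, Opt7 → 4.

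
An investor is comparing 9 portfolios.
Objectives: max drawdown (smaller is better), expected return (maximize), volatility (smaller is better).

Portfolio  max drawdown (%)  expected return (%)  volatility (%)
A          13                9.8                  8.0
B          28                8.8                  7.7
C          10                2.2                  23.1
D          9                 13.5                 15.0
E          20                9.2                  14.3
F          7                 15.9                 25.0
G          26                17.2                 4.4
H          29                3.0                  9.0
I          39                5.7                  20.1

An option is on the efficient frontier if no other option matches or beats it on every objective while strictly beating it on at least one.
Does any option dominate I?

Yes

A vs I: max drawdown 13≤39, expected return 9.8≥5.7, volatility 8.0≤20.1 — A is at least as good on every objective and strictly better on at least one, so A dominates I.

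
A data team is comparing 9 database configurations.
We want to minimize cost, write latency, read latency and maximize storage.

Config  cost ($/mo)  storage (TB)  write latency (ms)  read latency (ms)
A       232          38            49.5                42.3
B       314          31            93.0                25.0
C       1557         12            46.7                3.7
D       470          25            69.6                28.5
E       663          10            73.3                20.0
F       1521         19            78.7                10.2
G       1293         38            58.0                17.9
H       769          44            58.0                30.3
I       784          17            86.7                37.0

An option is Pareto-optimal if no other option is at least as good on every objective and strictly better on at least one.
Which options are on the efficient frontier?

A, B, C, D, E, F, G, H

A: not dominated (best cost).
B: not dominated.
C: not dominated (best write latency).
D: not dominated.
E: not dominated.
F: not dominated.
G: not dominated.
H: not dominated (best storage).
I: dominated by D (cost 470≤784, storage 25≥17, write latency 69.6≤86.7, read latency 28.5≤37.0).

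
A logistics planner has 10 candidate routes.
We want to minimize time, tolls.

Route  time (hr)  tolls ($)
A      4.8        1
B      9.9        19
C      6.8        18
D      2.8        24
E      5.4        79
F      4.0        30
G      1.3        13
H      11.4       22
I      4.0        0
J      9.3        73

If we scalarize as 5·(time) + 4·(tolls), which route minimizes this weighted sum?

I

A: 5·4.8 + 4·1 = 28.0
B: 5·9.9 + 4·19 = 125.5
C: 5·6.8 + 4·18 = 106.0
D: 5·2.8 + 4·24 = 110.0
E: 5·5.4 + 4·79 = 343.0
F: 5·4.0 + 4·30 = 140.0
G: 5·1.3 + 4·13 = 58.5
H: 5·11.4 + 4·22 = 145.0
I: 5·4.0 + 4·0 = 20.0
J: 5·9.3 + 4·73 = 338.5
Lowest: I at 20.0.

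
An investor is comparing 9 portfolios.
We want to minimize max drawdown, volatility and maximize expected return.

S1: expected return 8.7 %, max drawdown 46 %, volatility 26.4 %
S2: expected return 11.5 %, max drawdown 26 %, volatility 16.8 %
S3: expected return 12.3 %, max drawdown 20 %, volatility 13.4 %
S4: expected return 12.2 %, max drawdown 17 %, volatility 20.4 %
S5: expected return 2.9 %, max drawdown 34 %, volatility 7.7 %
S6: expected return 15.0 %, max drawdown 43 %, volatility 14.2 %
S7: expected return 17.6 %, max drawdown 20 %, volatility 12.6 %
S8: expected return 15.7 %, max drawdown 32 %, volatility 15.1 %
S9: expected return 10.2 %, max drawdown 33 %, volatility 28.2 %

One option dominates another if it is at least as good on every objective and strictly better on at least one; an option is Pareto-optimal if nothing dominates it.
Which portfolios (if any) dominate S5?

none

S1: worse on max drawdown (46 vs 34).
S2: worse on volatility (16.8 vs 7.7).
S3: worse on volatility (13.4 vs 7.7).
S4: worse on volatility (20.4 vs 7.7).
S6: worse on max drawdown (43 vs 34).
S7: worse on volatility (12.6 vs 7.7).
S8: worse on volatility (15.1 vs 7.7).
S9: worse on volatility (28.2 vs 7.7).
No option dominates S5.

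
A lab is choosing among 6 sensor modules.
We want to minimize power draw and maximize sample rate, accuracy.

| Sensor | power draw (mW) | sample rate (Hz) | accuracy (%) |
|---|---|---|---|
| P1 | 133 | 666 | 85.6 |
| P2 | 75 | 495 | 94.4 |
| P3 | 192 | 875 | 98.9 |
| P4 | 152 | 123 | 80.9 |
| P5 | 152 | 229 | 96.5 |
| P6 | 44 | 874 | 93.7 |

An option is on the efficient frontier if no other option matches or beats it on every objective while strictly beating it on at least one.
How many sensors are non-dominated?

4

P1: dominated by P6 (power draw 44≤133, sample rate 874≥666, accuracy 93.7≥85.6).
P2: not dominated.
P3: not dominated (best sample rate).
P4: dominated by P1 (power draw 133≤152, sample rate 666≥123, accuracy 85.6≥80.9).
P5: not dominated.
P6: not dominated (best power draw).
Pareto-optimal: P2, P3, P5, P6 → 4.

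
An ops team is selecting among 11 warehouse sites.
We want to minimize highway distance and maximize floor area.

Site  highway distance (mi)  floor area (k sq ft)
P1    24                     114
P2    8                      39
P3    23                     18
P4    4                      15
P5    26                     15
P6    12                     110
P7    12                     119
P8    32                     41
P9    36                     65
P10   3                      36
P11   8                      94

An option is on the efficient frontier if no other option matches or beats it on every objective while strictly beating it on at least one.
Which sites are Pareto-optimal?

P1: dominated by P7 (highway distance 12≤24, floor area 119≥114).
P2: dominated by P11 (highway distance 8≤8, floor area 94≥39).
P3: dominated by P2 (highway distance 8≤23, floor area 39≥18).
P4: dominated by P10 (highway distance 3≤4, floor area 36≥15).
P5: dominated by P1 (highway distance 24≤26, floor area 114≥15).
P6: dominated by P7 (highway distance 12≤12, floor area 119≥110).
P7: not dominated (best floor area).
P8: dominated by P1 (highway distance 24≤32, floor area 114≥41).
P9: dominated by P1 (highway distance 24≤36, floor area 114≥65).
P10: not dominated (best highway distance).
P11: not dominated.

P7, P10, P11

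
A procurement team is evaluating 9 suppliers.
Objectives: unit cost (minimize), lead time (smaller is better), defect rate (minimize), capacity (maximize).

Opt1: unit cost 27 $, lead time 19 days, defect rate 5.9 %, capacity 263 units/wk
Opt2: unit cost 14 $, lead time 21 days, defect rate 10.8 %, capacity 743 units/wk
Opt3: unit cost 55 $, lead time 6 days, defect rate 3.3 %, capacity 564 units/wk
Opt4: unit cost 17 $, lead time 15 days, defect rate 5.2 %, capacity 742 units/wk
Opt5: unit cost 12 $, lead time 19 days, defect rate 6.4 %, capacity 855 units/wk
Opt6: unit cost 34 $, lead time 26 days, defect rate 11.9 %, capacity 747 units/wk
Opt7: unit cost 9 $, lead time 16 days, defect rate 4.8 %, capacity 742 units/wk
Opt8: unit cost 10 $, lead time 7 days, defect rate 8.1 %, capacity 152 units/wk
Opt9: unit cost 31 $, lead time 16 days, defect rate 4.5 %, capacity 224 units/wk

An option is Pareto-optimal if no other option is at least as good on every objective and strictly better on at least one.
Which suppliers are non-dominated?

Opt3, Opt4, Opt5, Opt7, Opt8, Opt9

Opt1: dominated by Opt4 (unit cost 17≤27, lead time 15≤19, defect rate 5.2≤5.9, capacity 742≥263).
Opt2: dominated by Opt5 (unit cost 12≤14, lead time 19≤21, defect rate 6.4≤10.8, capacity 855≥743).
Opt3: not dominated (best lead time).
Opt4: not dominated.
Opt5: not dominated (best capacity).
Opt6: dominated by Opt5 (unit cost 12≤34, lead time 19≤26, defect rate 6.4≤11.9, capacity 855≥747).
Opt7: not dominated (best unit cost).
Opt8: not dominated.
Opt9: not dominated.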